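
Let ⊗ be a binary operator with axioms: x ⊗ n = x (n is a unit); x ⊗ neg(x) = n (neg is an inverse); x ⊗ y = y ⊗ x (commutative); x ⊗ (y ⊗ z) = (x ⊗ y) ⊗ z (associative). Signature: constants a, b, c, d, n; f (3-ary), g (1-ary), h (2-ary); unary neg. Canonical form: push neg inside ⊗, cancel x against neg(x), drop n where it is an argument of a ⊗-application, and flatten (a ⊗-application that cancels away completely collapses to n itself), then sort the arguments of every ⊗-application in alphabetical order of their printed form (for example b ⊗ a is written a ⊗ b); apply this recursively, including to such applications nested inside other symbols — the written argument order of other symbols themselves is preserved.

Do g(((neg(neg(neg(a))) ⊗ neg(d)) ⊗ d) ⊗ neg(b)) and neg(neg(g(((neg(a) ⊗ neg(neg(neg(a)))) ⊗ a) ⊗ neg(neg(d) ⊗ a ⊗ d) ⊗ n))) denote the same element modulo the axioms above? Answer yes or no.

Left:  g(((neg(neg(neg(a))) ⊗ neg(d)) ⊗ d) ⊗ neg(b))
  Work inside:  ((neg(neg(neg(a))) ⊗ neg(d)) ⊗ d) ⊗ neg(b)
  Push neg inside:  distribute neg over ⊗ and collapse double neg
  Cancel inverse pairs:  d cancels
  Collect terms:  neg(a) ⊗ neg(b)
  Reassemble:  g(neg(a) ⊗ neg(b))
Right:  neg(neg(g(((neg(a) ⊗ neg(neg(neg(a)))) ⊗ a) ⊗ neg(neg(d) ⊗ a ⊗ d) ⊗ n)))
  Push neg inside:  distribute neg over ⊗ and collapse double neg
  Collect:  g(neg(a) ⊗ neg(a))

Answer: no — g(neg(a) ⊗ neg(b)) vs g(neg(a) ⊗ neg(a))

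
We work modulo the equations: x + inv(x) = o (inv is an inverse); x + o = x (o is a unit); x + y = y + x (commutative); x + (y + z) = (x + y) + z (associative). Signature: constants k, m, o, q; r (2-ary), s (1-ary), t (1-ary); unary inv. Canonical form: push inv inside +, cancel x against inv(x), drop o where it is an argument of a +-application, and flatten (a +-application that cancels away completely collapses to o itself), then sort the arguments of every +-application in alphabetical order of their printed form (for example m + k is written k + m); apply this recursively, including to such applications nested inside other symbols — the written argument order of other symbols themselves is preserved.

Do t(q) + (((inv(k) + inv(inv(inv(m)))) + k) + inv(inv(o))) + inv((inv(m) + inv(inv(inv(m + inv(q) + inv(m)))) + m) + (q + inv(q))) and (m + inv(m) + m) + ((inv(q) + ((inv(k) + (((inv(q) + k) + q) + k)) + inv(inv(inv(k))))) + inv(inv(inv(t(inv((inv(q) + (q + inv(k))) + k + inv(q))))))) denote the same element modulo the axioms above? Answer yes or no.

Left:  t(q) + (((inv(k) + inv(inv(inv(m)))) + k) + inv(inv(o))) + inv((inv(m) + inv(inv(inv(m + inv(q) + inv(m)))) + m) + (q + inv(q)))
  Push inv inside:  distribute inv over + and collapse double inv
  Inverses cancel:  k cancels
  Combine occurrences:  t(q) + inv(m) + inv(q)
  Sort:  inv(m) + inv(q) + t(q)
Right:  (m + inv(m) + m) + ((inv(q) + ((inv(k) + (((inv(q) + k) + q) + k)) + inv(inv(inv(k))))) + inv(inv(inv(t(inv((inv(q) + (q + inv(k))) + k + inv(q)))))))
  Push inv inside:  distribute inv over + and collapse double inv
  Cancel:  k cancels
  Collect terms:  m + inv(q) + inv(t(q))
  Order the arguments:  inv(q) + inv(t(q)) + m

Answer: no — inv(m) + inv(q) + t(q) vs inv(q) + inv(t(q)) + m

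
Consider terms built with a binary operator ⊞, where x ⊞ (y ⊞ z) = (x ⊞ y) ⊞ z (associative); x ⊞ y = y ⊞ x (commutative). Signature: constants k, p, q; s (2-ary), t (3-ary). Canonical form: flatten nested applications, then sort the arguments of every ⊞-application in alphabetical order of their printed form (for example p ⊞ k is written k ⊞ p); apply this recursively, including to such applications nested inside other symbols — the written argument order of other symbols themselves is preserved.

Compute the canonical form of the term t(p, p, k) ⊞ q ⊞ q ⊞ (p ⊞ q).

Answer: p ⊞ q ⊞ q ⊞ q ⊞ t(p, p, k)

Derivation:
Merge nested applications:  t(p, p, k) ⊞ q ⊞ q ⊞ p ⊞ q
Order the arguments:  p ⊞ q ⊞ q ⊞ q ⊞ t(p, p, k)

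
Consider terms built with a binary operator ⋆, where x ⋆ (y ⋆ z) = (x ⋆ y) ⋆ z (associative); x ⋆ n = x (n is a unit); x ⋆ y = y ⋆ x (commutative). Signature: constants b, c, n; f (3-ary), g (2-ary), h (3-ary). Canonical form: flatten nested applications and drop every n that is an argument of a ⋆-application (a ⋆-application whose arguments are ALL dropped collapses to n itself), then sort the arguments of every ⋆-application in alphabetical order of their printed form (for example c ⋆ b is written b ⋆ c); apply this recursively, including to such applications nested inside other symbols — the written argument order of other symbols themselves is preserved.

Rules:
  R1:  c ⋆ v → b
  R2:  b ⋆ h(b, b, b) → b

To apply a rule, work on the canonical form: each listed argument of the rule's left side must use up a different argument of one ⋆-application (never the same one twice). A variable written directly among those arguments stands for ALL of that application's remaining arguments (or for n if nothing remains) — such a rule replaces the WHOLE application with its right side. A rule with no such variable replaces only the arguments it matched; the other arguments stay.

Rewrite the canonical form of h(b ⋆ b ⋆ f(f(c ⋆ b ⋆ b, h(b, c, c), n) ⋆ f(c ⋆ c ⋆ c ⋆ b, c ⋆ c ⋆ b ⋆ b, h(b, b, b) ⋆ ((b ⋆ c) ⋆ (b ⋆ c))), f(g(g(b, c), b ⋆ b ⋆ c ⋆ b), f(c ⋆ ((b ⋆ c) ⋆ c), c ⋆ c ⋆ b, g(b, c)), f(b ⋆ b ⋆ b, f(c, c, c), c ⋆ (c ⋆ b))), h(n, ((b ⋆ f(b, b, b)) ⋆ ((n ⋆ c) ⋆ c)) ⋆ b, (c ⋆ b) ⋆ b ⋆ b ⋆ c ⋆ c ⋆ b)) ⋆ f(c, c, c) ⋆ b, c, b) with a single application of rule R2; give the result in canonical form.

Answer: h(b ⋆ b ⋆ b ⋆ f(c, c, c) ⋆ f(f(b ⋆ b ⋆ c, h(b, c, c), n) ⋆ f(b ⋆ c ⋆ c ⋆ c, b ⋆ b ⋆ c ⋆ c, b ⋆ b ⋆ c ⋆ c), f(g(g(b, c), b ⋆ b ⋆ b ⋆ c), f(b ⋆ c ⋆ c ⋆ c, b ⋆ c ⋆ c, g(b, c)), f(b ⋆ b ⋆ b, f(c, c, c), b ⋆ c ⋆ c)), h(n, b ⋆ b ⋆ c ⋆ c ⋆ f(b, b, b), b ⋆ b ⋆ b ⋆ b ⋆ c ⋆ c ⋆ c)), c, b)

Derivation:
Canonical form:  h(b ⋆ b ⋆ b ⋆ f(c, c, c) ⋆ f(f(b ⋆ b ⋆ c, h(b, c, c), n) ⋆ f(b ⋆ c ⋆ c ⋆ c, b ⋆ b ⋆ c ⋆ c, b ⋆ b ⋆ c ⋆ c ⋆ h(b, b, b)), f(g(g(b, c), b ⋆ b ⋆ b ⋆ c), f(b ⋆ c ⋆ c ⋆ c, b ⋆ c ⋆ c, g(b, c)), f(b ⋆ b ⋆ b, f(c, c, c), b ⋆ c ⋆ c)), h(n, b ⋆ b ⋆ c ⋆ c ⋆ f(b, b, b), b ⋆ b ⋆ b ⋆ b ⋆ c ⋆ c ⋆ c)), c, b)
Match R2:  consume b, h(b, b, b)
Result:  h(b ⋆ b ⋆ b ⋆ f(c, c, c) ⋆ f(f(b ⋆ b ⋆ c, h(b, c, c), n) ⋆ f(b ⋆ c ⋆ c ⋆ c, b ⋆ b ⋆ c ⋆ c, b ⋆ b ⋆ c ⋆ c), f(g(g(b, c), b ⋆ b ⋆ b ⋆ c), f(b ⋆ c ⋆ c ⋆ c, b ⋆ c ⋆ c, g(b, c)), f(b ⋆ b ⋆ b, f(c, c, c), b ⋆ c ⋆ c)), h(n, b ⋆ b ⋆ c ⋆ c ⋆ f(b, b, b), b ⋆ b ⋆ b ⋆ b ⋆ c ⋆ c ⋆ c)), c, b)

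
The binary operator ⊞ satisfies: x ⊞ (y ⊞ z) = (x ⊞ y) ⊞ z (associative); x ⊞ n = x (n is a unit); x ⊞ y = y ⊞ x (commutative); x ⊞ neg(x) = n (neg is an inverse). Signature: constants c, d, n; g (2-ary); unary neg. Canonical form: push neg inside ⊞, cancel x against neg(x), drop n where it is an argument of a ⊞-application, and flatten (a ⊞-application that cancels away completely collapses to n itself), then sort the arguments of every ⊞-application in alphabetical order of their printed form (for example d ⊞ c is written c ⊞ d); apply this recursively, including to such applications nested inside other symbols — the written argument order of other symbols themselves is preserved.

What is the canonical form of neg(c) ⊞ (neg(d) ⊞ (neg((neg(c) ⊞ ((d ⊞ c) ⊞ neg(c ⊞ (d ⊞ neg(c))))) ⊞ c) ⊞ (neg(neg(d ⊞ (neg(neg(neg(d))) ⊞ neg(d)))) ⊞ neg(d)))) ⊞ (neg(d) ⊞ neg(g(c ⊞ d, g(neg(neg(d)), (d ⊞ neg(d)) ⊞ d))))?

Push neg inside:  distribute neg over ⊞ and collapse double neg
Combine occurrences:  neg(c) ⊞ neg(c) ⊞ neg(d) ⊞ neg(d) ⊞ neg(d) ⊞ neg(d) ⊞ neg(g(c ⊞ d, g(d, d)))

Answer: neg(c) ⊞ neg(c) ⊞ neg(d) ⊞ neg(d) ⊞ neg(d) ⊞ neg(d) ⊞ neg(g(c ⊞ d, g(d, d)))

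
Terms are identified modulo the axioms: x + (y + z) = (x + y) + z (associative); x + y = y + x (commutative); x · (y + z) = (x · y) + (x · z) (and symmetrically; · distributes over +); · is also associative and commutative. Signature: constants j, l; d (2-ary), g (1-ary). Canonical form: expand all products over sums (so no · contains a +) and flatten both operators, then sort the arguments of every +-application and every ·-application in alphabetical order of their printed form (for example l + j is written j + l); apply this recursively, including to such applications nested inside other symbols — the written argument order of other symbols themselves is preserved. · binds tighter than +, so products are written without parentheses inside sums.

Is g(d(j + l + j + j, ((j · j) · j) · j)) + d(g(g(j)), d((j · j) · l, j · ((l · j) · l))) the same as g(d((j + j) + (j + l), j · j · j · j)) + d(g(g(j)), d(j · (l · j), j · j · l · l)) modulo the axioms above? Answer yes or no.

Left:  g(d(j + l + j + j, ((j · j) · j) · j)) + d(g(g(j)), d((j · j) · l, j · ((l · j) · l)))
  Flatten:  g(d(j + j + j + l, j · j · j · j)) + d(g(g(j)), d(j · j · l, j · j · l · l))
  Sort arguments:  d(g(g(j)), d(j · j · l, j · j · l · l)) + g(d(j + j + j + l, j · j · j · j))
Right:  g(d((j + j) + (j + l), j · j · j · j)) + d(g(g(j)), d(j · (l · j), j · j · l · l))
  Merge nested applications:  g(d(j + j + j + l, j · j · j · j)) + d(g(g(j)), d(j · j · l, j · j · l · l))
  Order the arguments:  d(g(g(j)), d(j · j · l, j · j · l · l)) + g(d(j + j + j + l, j · j · j · j))

Answer: yes — both canonical forms are d(g(g(j)), d(j · j · l, j · j · l · l)) + g(d(j + j + j + l, j · j · j · j))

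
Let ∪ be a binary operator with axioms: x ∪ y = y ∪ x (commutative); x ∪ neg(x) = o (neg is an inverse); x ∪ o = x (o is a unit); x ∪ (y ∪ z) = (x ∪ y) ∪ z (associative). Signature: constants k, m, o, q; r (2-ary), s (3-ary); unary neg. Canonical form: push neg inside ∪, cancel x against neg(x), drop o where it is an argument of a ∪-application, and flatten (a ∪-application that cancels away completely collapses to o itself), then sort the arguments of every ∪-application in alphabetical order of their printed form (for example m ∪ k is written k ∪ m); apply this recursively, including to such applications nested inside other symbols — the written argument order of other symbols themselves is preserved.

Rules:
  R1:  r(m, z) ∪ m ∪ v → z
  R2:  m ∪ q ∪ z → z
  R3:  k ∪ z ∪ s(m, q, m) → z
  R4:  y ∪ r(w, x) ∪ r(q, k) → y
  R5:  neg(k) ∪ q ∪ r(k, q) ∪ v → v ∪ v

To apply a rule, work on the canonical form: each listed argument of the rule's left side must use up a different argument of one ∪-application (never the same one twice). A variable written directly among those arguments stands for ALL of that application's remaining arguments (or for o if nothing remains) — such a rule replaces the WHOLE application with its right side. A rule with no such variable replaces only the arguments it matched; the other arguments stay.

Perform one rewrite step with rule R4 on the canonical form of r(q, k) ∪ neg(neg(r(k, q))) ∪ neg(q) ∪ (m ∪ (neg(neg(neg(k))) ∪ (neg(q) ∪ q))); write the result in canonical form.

Canonical form:  m ∪ neg(k) ∪ neg(q) ∪ r(k, q) ∪ r(q, k)
Match R4:  consume r(k, q), r(q, k);  w := k, x := q, y := m ∪ neg(k) ∪ neg(q)
The variable takes the whole remainder — replace the entire application.
New term:  m ∪ neg(k) ∪ neg(q)

Answer: m ∪ neg(k) ∪ neg(q)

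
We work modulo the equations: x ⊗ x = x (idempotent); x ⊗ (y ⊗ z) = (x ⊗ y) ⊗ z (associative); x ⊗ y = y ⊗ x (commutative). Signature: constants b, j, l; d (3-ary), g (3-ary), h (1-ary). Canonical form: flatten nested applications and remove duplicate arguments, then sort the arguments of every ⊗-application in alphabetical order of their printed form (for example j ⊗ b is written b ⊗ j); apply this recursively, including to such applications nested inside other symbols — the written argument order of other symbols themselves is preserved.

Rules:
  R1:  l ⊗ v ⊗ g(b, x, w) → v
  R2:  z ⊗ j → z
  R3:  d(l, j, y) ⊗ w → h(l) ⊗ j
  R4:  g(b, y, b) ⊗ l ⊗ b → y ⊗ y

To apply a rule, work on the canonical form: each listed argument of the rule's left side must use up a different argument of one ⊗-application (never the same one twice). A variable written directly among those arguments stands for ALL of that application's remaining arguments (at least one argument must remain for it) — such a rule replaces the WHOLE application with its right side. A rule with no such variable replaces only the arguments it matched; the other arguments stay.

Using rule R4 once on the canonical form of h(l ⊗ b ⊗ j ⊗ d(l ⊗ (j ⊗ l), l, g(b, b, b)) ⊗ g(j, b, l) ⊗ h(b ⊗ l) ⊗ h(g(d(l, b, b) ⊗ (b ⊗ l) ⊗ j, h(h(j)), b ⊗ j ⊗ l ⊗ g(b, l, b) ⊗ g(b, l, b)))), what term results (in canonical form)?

Answer: h(b ⊗ d(j ⊗ l, l, g(b, b, b)) ⊗ g(j, b, l) ⊗ h(b ⊗ l) ⊗ h(g(b ⊗ d(l, b, b) ⊗ j ⊗ l, h(h(j)), j ⊗ l)) ⊗ j ⊗ l)

Derivation:
Canonical form:  h(b ⊗ d(j ⊗ l, l, g(b, b, b)) ⊗ g(j, b, l) ⊗ h(b ⊗ l) ⊗ h(g(b ⊗ d(l, b, b) ⊗ j ⊗ l, h(h(j)), b ⊗ g(b, l, b) ⊗ j ⊗ l)) ⊗ j ⊗ l)
Apply R4:  consuming b, g(b, l, b), l;  y := l
Giving:  h(b ⊗ d(j ⊗ l, l, g(b, b, b)) ⊗ g(j, b, l) ⊗ h(b ⊗ l) ⊗ h(g(b ⊗ d(l, b, b) ⊗ j ⊗ l, h(h(j)), j ⊗ l)) ⊗ j ⊗ l)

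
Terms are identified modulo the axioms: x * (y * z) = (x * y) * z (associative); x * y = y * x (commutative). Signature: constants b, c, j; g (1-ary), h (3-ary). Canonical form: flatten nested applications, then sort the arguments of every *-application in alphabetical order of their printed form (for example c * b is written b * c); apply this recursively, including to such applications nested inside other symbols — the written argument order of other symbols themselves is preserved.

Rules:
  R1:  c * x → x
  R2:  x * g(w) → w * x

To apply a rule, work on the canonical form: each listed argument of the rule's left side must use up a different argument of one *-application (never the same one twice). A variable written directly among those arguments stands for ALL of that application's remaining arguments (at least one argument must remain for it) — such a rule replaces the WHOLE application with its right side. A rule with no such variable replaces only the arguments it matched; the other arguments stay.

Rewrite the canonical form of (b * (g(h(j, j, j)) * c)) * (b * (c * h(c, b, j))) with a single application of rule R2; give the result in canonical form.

Answer: b * b * c * c * h(c, b, j) * h(j, j, j)

Derivation:
Canonical form:  b * b * c * c * g(h(j, j, j)) * h(c, b, j)
Match R2:  consume g(h(j, j, j));  w := h(j, j, j), x := b * b * c * c * h(c, b, j)
The variable takes the whole remainder — replace the entire application.
Result:  b * b * c * c * h(c, b, j) * h(j, j, j)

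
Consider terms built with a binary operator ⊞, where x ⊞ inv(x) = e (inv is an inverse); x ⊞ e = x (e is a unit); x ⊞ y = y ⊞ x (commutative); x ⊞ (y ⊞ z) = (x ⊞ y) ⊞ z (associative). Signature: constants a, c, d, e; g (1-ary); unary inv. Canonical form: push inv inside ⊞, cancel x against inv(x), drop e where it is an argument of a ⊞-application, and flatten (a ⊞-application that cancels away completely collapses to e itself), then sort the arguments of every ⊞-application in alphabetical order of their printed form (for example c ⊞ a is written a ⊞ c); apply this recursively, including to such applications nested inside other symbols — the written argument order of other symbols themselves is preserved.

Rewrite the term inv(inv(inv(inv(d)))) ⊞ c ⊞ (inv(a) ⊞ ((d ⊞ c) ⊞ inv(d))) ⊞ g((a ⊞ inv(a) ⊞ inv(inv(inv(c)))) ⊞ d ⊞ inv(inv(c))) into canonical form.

Answer: c ⊞ c ⊞ d ⊞ g(d) ⊞ inv(a)

Derivation:
Push inv inside:  distribute inv over ⊞ and collapse double inv
Collect terms:  d ⊞ c ⊞ c ⊞ inv(a) ⊞ g(d)
Sort arguments:  c ⊞ c ⊞ d ⊞ g(d) ⊞ inv(a)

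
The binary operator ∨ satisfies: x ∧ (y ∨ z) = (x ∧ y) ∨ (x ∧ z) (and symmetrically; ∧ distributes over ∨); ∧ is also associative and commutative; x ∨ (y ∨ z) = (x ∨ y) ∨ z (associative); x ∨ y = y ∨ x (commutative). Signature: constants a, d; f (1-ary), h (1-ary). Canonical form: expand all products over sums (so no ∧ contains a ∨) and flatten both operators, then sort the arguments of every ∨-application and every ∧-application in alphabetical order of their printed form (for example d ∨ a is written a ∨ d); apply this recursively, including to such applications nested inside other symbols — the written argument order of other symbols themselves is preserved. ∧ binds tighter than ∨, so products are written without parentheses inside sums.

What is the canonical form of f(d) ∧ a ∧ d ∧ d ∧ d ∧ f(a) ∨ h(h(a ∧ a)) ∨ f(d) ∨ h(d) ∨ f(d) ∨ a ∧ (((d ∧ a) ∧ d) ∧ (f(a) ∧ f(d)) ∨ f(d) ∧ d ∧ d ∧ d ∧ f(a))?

Answer: a ∧ a ∧ d ∧ d ∧ f(a) ∧ f(d) ∨ a ∧ d ∧ d ∧ d ∧ f(a) ∧ f(d) ∨ a ∧ d ∧ d ∧ d ∧ f(a) ∧ f(d) ∨ f(d) ∨ f(d) ∨ h(d) ∨ h(h(a ∧ a))

Derivation:
Distribute:  a ∧ d ∧ d ∧ d ∧ f(a) ∧ f(d) ∨ h(h(a ∧ a)) ∨ f(d) ∨ h(d) ∨ f(d) ∨ a ∧ a ∧ d ∧ d ∧ f(a) ∧ f(d) ∨ a ∧ d ∧ d ∧ d ∧ f(a) ∧ f(d)
Sort:  a ∧ a ∧ d ∧ d ∧ f(a) ∧ f(d) ∨ a ∧ d ∧ d ∧ d ∧ f(a) ∧ f(d) ∨ a ∧ d ∧ d ∧ d ∧ f(a) ∧ f(d) ∨ f(d) ∨ f(d) ∨ h(d) ∨ h(h(a ∧ a))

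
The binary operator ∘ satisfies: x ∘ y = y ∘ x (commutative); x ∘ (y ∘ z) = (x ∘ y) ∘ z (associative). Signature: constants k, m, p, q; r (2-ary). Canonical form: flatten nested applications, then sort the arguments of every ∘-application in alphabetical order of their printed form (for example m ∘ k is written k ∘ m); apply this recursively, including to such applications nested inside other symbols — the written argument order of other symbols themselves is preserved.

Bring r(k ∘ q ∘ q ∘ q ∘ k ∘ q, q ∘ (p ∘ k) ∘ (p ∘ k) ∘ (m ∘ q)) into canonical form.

Focus inside:  q ∘ (p ∘ k) ∘ (p ∘ k) ∘ (m ∘ q)
Un-nest:  q ∘ p ∘ k ∘ p ∘ k ∘ m ∘ q
Sort:  k ∘ k ∘ m ∘ p ∘ p ∘ q ∘ q
Reassemble:  r(k ∘ k ∘ q ∘ q ∘ q ∘ q, k ∘ k ∘ m ∘ p ∘ p ∘ q ∘ q)

Answer: r(k ∘ k ∘ q ∘ q ∘ q ∘ q, k ∘ k ∘ m ∘ p ∘ p ∘ q ∘ q)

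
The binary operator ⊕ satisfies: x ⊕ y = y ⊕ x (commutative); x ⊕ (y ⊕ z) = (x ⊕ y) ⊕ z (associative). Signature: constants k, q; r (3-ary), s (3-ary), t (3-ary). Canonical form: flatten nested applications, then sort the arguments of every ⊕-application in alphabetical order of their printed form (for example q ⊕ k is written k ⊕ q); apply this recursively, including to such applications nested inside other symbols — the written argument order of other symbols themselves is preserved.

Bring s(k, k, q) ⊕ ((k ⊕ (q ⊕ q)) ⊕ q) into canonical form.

Answer: k ⊕ q ⊕ q ⊕ q ⊕ s(k, k, q)

Derivation:
Un-nest:  s(k, k, q) ⊕ k ⊕ q ⊕ q ⊕ q
Order the arguments:  k ⊕ q ⊕ q ⊕ q ⊕ s(k, k, q)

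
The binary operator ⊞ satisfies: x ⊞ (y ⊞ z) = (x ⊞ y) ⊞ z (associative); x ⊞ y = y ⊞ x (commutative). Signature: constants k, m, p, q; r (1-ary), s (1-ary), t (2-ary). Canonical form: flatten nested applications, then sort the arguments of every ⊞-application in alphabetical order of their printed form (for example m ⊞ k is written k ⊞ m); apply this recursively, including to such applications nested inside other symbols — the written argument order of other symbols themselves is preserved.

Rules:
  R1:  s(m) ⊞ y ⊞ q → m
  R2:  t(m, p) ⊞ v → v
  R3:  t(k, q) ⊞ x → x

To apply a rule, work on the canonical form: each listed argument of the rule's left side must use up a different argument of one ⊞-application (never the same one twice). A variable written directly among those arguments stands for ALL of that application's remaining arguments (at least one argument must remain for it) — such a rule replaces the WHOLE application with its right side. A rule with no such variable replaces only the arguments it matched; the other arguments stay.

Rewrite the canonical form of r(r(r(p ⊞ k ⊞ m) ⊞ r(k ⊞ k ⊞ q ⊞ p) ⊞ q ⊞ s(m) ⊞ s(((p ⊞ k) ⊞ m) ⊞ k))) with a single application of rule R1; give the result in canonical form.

Answer: r(r(m))

Derivation:
Canonical form:  r(r(q ⊞ r(k ⊞ k ⊞ p ⊞ q) ⊞ r(k ⊞ m ⊞ p) ⊞ s(k ⊞ k ⊞ m ⊞ p) ⊞ s(m)))
R1 matches:  uses q, s(m);  y := r(k ⊞ k ⊞ p ⊞ q) ⊞ r(k ⊞ m ⊞ p) ⊞ s(k ⊞ k ⊞ m ⊞ p)
Every leftover argument binds to the variable; the entire application is replaced.
New term:  r(r(m))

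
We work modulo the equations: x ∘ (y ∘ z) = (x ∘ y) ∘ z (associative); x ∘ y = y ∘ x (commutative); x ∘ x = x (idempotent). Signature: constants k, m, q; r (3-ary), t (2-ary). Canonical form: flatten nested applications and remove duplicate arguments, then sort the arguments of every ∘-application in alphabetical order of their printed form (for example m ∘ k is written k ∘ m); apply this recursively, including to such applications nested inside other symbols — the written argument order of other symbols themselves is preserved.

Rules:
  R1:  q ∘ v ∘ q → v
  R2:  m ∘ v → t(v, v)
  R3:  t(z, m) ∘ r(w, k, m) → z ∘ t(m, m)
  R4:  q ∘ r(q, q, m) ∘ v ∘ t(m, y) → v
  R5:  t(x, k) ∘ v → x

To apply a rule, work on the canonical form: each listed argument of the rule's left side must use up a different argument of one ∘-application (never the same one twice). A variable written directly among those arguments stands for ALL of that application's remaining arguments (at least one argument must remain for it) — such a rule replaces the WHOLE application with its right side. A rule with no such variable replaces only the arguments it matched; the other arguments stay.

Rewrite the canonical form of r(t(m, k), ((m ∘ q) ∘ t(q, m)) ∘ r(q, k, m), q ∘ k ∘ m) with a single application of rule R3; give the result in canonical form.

Canonical form:  r(t(m, k), m ∘ q ∘ r(q, k, m) ∘ t(q, m), k ∘ m ∘ q)
R3 matches:  uses r(q, k, m), t(q, m);  w := q, z := q
Giving:  r(t(m, k), m ∘ q ∘ t(m, m), k ∘ m ∘ q)

Answer: r(t(m, k), m ∘ q ∘ t(m, m), k ∘ m ∘ q)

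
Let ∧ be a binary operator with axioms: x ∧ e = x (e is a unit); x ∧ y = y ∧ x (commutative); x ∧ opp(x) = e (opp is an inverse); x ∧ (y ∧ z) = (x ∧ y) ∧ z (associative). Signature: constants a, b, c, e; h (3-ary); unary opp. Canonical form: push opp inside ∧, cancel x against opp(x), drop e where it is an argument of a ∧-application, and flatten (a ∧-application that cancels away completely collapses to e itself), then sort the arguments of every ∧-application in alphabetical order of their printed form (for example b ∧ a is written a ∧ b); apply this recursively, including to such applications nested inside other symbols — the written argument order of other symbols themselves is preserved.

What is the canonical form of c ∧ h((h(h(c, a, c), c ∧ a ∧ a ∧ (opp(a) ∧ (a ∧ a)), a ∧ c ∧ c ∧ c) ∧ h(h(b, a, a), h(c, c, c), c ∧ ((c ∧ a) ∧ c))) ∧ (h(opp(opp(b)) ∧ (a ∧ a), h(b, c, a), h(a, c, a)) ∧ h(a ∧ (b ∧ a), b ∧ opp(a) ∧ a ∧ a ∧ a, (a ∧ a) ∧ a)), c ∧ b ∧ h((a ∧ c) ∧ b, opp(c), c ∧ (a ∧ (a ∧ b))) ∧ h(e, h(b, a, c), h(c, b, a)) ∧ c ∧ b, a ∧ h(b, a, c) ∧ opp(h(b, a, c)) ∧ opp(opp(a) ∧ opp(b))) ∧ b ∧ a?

Answer: a ∧ b ∧ c ∧ h(h(a ∧ a ∧ b, a ∧ a ∧ b, a ∧ a ∧ a) ∧ h(a ∧ a ∧ b, h(b, c, a), h(a, c, a)) ∧ h(h(b, a, a), h(c, c, c), a ∧ c ∧ c ∧ c) ∧ h(h(c, a, c), a ∧ a ∧ a ∧ c, a ∧ c ∧ c ∧ c), b ∧ b ∧ c ∧ c ∧ h(a ∧ b ∧ c, opp(c), a ∧ a ∧ b ∧ c) ∧ h(e, h(b, a, c), h(c, b, a)), a ∧ a ∧ b)

Derivation:
Push opp inside:  distribute opp over ∧ and collapse double opp
Combine occurrences:  c ∧ h(h(a ∧ a ∧ b, a ∧ a ∧ b, a ∧ a ∧ a) ∧ h(a ∧ a ∧ b, h(b, c, a), h(a, c, a)) ∧ h(h(b, a, a), h(c, c, c), a ∧ c ∧ c ∧ c) ∧ h(h(c, a, c), a ∧ a ∧ a ∧ c, a ∧ c ∧ c ∧ c), b ∧ b ∧ c ∧ c ∧ h(a ∧ b ∧ c, opp(c), a ∧ a ∧ b ∧ c) ∧ h(e, h(b, a, c), h(c, b, a)), a ∧ a ∧ b) ∧ b ∧ a
Sort arguments:  a ∧ b ∧ c ∧ h(h(a ∧ a ∧ b, a ∧ a ∧ b, a ∧ a ∧ a) ∧ h(a ∧ a ∧ b, h(b, c, a), h(a, c, a)) ∧ h(h(b, a, a), h(c, c, c), a ∧ c ∧ c ∧ c) ∧ h(h(c, a, c), a ∧ a ∧ a ∧ c, a ∧ c ∧ c ∧ c), b ∧ b ∧ c ∧ c ∧ h(a ∧ b ∧ c, opp(c), a ∧ a ∧ b ∧ c) ∧ h(e, h(b, a, c), h(c, b, a)), a ∧ a ∧ b)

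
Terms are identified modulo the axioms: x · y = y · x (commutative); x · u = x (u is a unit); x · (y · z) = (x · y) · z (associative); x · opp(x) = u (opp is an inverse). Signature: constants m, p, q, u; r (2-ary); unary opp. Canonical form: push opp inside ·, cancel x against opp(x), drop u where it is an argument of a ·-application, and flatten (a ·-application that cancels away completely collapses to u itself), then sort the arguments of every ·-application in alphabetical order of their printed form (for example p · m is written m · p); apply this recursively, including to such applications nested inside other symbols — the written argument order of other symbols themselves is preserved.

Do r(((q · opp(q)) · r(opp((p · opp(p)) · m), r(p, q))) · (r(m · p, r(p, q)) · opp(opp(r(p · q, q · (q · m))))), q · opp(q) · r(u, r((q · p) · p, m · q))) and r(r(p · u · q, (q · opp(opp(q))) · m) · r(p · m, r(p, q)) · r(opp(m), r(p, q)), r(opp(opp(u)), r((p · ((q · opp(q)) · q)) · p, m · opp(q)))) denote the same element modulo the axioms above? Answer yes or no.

Left:  r(((q · opp(q)) · r(opp((p · opp(p)) · m), r(p, q))) · (r(m · p, r(p, q)) · opp(opp(r(p · q, q · (q · m))))), q · opp(q) · r(u, r((q · p) · p, m · q)))
  Work inside:  ((q · opp(q)) · r(opp((p · opp(p)) · m), r(p, q))) · (r(m · p, r(p, q)) · opp(opp(r(p · q, q · (q · m)))))
  Push opp inside:  distribute opp over · and collapse double opp
  Cancel inverse pairs:  q cancels
  Combine occurrences:  r(opp(m), r(p, q)) · r(m · p, r(p, q)) · r(p · q, m · q · q)
  Sort arguments:  r(m · p, r(p, q)) · r(opp(m), r(p, q)) · r(p · q, m · q · q)
  Rebuild:  r(r(m · p, r(p, q)) · r(opp(m), r(p, q)) · r(p · q, m · q · q), r(u, r(p · p · q, m · q)))
Right:  r(r(p · u · q, (q · opp(opp(q))) · m) · r(p · m, r(p, q)) · r(opp(m), r(p, q)), r(opp(opp(u)), r((p · ((q · opp(q)) · q)) · p, m · opp(q))))
  Descend into:  r(p · u · q, (q · opp(opp(q))) · m) · r(p · m, r(p, q)) · r(opp(m), r(p, q))
  Push opp inside:  distribute opp over · and collapse double opp
  Collect terms:  r(p · q, m · q · q) · r(m · p, r(p, q)) · r(opp(m), r(p, q))
  Sort arguments:  r(m · p, r(p, q)) · r(opp(m), r(p, q)) · r(p · q, m · q · q)
  Reassemble:  r(r(m · p, r(p, q)) · r(opp(m), r(p, q)) · r(p · q, m · q · q), r(u, r(p · p · q, m · opp(q))))

Answer: no — r(r(m · p, r(p, q)) · r(opp(m), r(p, q)) · r(p · q, m · q · q), r(u, r(p · p · q, m · q))) vs r(r(m · p, r(p, q)) · r(opp(m), r(p, q)) · r(p · q, m · q · q), r(u, r(p · p · q, m · opp(q))))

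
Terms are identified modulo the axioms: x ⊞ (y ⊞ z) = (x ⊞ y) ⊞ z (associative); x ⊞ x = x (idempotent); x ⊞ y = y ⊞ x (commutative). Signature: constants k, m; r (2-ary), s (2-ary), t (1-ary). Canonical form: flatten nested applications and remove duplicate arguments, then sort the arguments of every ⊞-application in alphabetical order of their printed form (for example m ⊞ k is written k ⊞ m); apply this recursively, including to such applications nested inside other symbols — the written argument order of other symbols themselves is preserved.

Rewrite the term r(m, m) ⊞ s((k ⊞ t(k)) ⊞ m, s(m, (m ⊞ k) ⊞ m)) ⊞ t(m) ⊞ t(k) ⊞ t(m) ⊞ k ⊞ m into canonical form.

Answer: k ⊞ m ⊞ r(m, m) ⊞ s(k ⊞ m ⊞ t(k), s(m, k ⊞ m)) ⊞ t(k) ⊞ t(m)

Derivation:
Canonicalize subterm:  s((k ⊞ t(k)) ⊞ m, s(m, (m ⊞ k) ⊞ m))  →  s(k ⊞ m ⊞ t(k), s(m, k ⊞ m))
Drop duplicates:  drop duplicate t(m)
Sort arguments:  k ⊞ m ⊞ r(m, m) ⊞ s(k ⊞ m ⊞ t(k), s(m, k ⊞ m)) ⊞ t(k) ⊞ t(m)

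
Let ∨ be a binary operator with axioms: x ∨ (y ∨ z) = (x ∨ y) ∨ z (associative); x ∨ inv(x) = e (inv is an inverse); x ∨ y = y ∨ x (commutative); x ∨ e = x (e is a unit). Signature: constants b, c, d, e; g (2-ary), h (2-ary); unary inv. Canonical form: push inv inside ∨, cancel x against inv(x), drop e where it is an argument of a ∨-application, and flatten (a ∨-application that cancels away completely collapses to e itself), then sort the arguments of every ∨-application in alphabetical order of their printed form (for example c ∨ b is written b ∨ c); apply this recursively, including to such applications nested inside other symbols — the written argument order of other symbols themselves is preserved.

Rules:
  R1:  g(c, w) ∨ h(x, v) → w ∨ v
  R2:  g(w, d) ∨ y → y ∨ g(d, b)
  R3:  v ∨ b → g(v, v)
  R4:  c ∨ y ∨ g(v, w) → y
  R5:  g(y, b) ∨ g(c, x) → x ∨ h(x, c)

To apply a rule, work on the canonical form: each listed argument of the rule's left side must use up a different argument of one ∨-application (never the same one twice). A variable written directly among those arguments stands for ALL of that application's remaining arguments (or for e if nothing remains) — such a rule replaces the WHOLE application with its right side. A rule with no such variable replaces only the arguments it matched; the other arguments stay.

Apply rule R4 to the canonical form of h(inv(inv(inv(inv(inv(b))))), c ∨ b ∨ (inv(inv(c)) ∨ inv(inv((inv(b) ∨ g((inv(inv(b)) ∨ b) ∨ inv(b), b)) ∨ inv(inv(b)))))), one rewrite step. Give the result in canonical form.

Answer: h(inv(b), b ∨ c)

Derivation:
Canonical form:  h(inv(b), b ∨ c ∨ c ∨ g(b, b))
Match R4:  consume c, g(b, b);  v := b, w := b, y := b ∨ c
The extension variable absorbs all remaining arguments, so the whole application is rewritten.
Giving:  h(inv(b), b ∨ c)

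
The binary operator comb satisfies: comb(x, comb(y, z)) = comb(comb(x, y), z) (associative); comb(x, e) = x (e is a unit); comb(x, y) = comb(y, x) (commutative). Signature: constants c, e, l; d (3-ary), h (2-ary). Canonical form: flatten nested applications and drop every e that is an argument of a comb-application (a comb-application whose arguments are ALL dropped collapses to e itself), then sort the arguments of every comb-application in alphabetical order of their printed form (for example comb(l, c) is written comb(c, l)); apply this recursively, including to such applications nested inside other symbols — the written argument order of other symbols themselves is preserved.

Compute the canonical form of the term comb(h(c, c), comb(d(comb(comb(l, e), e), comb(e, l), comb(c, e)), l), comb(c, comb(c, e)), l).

Un-nest:  comb(h(c, c), d(comb(comb(l, e), e), comb(e, l), comb(c, e)), l, c, c, e, l)
Inside:  d(comb(comb(l, e), e), comb(e, l), comb(c, e))  →  d(l, l, c)
Units out:  drop e
Order the arguments:  comb(c, c, d(l, l, c), h(c, c), l, l)

Answer: comb(c, c, d(l, l, c), h(c, c), l, l)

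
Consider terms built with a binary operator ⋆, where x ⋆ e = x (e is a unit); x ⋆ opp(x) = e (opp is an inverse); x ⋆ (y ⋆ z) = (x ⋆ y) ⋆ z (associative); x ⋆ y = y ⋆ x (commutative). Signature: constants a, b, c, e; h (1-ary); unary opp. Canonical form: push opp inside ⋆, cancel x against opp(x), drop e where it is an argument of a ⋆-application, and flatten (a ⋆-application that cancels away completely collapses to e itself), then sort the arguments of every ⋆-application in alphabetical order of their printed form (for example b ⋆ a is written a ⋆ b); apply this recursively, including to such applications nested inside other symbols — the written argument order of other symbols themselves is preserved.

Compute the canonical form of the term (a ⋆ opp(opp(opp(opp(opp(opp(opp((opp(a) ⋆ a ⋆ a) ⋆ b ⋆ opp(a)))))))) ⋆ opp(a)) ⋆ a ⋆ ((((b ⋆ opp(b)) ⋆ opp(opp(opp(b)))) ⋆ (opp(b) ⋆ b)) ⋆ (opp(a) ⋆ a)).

Answer: a ⋆ opp(b) ⋆ opp(b)

Derivation:
Push opp inside:  distribute opp over ⋆ and collapse double opp
Combine occurrences:  a ⋆ opp(b) ⋆ opp(b)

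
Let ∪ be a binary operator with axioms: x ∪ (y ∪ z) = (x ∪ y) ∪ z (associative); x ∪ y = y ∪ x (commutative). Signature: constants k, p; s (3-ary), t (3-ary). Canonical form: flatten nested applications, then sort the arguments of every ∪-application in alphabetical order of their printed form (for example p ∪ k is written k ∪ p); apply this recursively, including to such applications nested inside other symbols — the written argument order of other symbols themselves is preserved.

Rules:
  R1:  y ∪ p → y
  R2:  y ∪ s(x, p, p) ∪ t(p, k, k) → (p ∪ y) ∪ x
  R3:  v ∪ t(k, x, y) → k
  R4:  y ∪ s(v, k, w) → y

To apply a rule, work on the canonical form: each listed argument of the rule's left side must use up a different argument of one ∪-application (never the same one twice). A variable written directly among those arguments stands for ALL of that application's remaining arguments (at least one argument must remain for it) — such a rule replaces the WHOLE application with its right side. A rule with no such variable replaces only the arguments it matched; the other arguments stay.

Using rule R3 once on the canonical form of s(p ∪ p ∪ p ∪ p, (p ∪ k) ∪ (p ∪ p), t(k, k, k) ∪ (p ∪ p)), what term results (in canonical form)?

Answer: s(p ∪ p ∪ p ∪ p, k ∪ p ∪ p ∪ p, k)

Derivation:
Canonical form:  s(p ∪ p ∪ p ∪ p, k ∪ p ∪ p ∪ p, p ∪ p ∪ t(k, k, k))
R3 matches:  uses t(k, k, k);  v := p ∪ p, x := k, y := k
The variable takes the whole remainder — replace the entire application.
Result:  s(p ∪ p ∪ p ∪ p, k ∪ p ∪ p ∪ p, k)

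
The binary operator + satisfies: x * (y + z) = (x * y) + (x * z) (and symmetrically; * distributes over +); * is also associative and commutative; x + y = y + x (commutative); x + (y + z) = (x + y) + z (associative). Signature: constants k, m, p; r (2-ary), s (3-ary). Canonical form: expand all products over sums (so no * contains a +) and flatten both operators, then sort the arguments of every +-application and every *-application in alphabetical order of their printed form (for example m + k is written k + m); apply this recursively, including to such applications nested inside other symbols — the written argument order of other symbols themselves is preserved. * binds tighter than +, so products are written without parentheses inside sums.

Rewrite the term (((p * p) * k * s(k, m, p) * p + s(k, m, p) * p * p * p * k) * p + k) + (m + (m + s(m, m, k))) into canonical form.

Expand:  k * p * p * p * p * s(k, m, p) + k * p * p * p * p * s(k, m, p) + k + m + m + s(m, m, k)
Order the arguments:  k + k * p * p * p * p * s(k, m, p) + k * p * p * p * p * s(k, m, p) + m + m + s(m, m, k)

Answer: k + k * p * p * p * p * s(k, m, p) + k * p * p * p * p * s(k, m, p) + m + m + s(m, m, k)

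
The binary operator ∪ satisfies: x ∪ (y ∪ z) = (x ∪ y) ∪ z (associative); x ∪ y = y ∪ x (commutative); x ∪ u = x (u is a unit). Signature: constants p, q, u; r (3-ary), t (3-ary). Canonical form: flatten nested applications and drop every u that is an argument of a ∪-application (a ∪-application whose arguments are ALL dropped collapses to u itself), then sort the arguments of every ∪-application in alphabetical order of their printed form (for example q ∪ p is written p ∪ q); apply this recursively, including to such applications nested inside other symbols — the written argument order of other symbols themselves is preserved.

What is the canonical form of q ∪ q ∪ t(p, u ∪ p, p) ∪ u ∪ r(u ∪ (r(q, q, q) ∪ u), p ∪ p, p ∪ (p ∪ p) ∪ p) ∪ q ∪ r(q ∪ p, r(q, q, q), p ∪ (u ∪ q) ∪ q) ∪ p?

Answer: p ∪ q ∪ q ∪ q ∪ r(p ∪ q, r(q, q, q), p ∪ q ∪ q) ∪ r(r(q, q, q), p ∪ p, p ∪ p ∪ p ∪ p) ∪ t(p, p, p)

Derivation:
Canonicalize subterm:  t(p, u ∪ p, p)  →  t(p, p, p)
Canonicalize subterm:  r(u ∪ (r(q, q, q) ∪ u), p ∪ p, p ∪ (p ∪ p) ∪ p)  →  r(r(q, q, q), p ∪ p, p ∪ p ∪ p ∪ p)
Simplify inside:  r(q ∪ p, r(q, q, q), p ∪ (u ∪ q) ∪ q)  →  r(p ∪ q, r(q, q, q), p ∪ q ∪ q)
Units out:  drop u
Sort arguments:  p ∪ q ∪ q ∪ q ∪ r(p ∪ q, r(q, q, q), p ∪ q ∪ q) ∪ r(r(q, q, q), p ∪ p, p ∪ p ∪ p ∪ p) ∪ t(p, p, p)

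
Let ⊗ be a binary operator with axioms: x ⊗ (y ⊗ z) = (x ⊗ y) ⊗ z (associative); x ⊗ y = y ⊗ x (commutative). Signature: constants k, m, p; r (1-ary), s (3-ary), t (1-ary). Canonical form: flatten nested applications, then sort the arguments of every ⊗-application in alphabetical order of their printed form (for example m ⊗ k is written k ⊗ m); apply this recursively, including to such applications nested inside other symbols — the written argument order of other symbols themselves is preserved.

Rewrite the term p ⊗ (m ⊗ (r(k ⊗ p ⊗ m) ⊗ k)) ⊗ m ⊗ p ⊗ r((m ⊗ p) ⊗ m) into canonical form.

Merge nested applications:  p ⊗ m ⊗ r(k ⊗ p ⊗ m) ⊗ k ⊗ m ⊗ p ⊗ r((m ⊗ p) ⊗ m)
Inside:  r(k ⊗ p ⊗ m)  →  r(k ⊗ m ⊗ p)
Simplify inside:  r((m ⊗ p) ⊗ m)  →  r(m ⊗ m ⊗ p)
Sort arguments:  k ⊗ m ⊗ m ⊗ p ⊗ p ⊗ r(k ⊗ m ⊗ p) ⊗ r(m ⊗ m ⊗ p)

Answer: k ⊗ m ⊗ m ⊗ p ⊗ p ⊗ r(k ⊗ m ⊗ p) ⊗ r(m ⊗ m ⊗ p)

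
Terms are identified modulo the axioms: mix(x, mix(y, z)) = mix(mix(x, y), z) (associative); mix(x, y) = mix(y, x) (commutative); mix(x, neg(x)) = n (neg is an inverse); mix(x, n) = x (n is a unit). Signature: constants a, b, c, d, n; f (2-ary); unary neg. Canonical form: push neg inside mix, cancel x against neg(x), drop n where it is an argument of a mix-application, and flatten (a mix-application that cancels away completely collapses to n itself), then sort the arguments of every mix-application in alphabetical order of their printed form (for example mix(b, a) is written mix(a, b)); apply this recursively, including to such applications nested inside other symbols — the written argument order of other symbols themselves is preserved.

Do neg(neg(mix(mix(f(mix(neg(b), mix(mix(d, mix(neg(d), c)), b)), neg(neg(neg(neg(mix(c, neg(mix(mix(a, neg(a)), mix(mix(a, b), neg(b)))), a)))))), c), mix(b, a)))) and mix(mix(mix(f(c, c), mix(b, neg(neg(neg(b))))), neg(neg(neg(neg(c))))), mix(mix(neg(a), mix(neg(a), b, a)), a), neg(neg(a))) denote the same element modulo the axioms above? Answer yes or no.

Left:  neg(neg(mix(mix(f(mix(neg(b), mix(mix(d, mix(neg(d), c)), b)), neg(neg(neg(neg(mix(c, neg(mix(mix(a, neg(a)), mix(mix(a, b), neg(b)))), a)))))), c), mix(b, a))))
  Push neg inside:  distribute neg over mix and collapse double neg
  Collect terms:  mix(f(c, c), c, b, a)
  Sort:  mix(a, b, c, f(c, c))
Right:  mix(mix(mix(f(c, c), mix(b, neg(neg(neg(b))))), neg(neg(neg(neg(c))))), mix(mix(neg(a), mix(neg(a), b, a)), a), neg(neg(a)))
  Push neg inside:  distribute neg over mix and collapse double neg
  Combine occurrences:  mix(f(c, c), b, c, a)
  Sort:  mix(a, b, c, f(c, c))

Answer: yes — both canonical forms are mix(a, b, c, f(c, c))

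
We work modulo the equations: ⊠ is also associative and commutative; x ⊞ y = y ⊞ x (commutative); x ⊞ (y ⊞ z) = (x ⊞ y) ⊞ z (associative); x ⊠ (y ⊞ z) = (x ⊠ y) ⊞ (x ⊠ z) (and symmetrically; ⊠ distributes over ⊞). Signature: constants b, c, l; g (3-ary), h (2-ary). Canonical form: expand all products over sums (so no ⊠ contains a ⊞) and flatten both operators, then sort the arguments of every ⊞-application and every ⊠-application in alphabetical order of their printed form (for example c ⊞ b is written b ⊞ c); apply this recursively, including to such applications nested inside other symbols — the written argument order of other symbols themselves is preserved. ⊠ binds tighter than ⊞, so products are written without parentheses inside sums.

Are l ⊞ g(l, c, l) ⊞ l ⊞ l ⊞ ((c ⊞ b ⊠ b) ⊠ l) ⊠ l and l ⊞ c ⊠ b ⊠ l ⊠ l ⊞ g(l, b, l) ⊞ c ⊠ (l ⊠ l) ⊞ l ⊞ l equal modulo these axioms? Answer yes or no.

Left:  l ⊞ g(l, c, l) ⊞ l ⊞ l ⊞ ((c ⊞ b ⊠ b) ⊠ l) ⊠ l
  Expand:  l ⊞ g(l, c, l) ⊞ l ⊞ l ⊞ c ⊠ l ⊠ l ⊞ b ⊠ b ⊠ l ⊠ l
  Sort:  b ⊠ b ⊠ l ⊠ l ⊞ c ⊠ l ⊠ l ⊞ g(l, c, l) ⊞ l ⊞ l ⊞ l
Right:  l ⊞ c ⊠ b ⊠ l ⊠ l ⊞ g(l, b, l) ⊞ c ⊠ (l ⊠ l) ⊞ l ⊞ l
  Flatten:  l ⊞ b ⊠ c ⊠ l ⊠ l ⊞ g(l, b, l) ⊞ c ⊠ l ⊠ l ⊞ l ⊞ l
  Sort arguments:  b ⊠ c ⊠ l ⊠ l ⊞ c ⊠ l ⊠ l ⊞ g(l, b, l) ⊞ l ⊞ l ⊞ l

Answer: no — b ⊠ b ⊠ l ⊠ l ⊞ c ⊠ l ⊠ l ⊞ g(l, c, l) ⊞ l ⊞ l ⊞ l vs b ⊠ c ⊠ l ⊠ l ⊞ c ⊠ l ⊠ l ⊞ g(l, b, l) ⊞ l ⊞ l ⊞ l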